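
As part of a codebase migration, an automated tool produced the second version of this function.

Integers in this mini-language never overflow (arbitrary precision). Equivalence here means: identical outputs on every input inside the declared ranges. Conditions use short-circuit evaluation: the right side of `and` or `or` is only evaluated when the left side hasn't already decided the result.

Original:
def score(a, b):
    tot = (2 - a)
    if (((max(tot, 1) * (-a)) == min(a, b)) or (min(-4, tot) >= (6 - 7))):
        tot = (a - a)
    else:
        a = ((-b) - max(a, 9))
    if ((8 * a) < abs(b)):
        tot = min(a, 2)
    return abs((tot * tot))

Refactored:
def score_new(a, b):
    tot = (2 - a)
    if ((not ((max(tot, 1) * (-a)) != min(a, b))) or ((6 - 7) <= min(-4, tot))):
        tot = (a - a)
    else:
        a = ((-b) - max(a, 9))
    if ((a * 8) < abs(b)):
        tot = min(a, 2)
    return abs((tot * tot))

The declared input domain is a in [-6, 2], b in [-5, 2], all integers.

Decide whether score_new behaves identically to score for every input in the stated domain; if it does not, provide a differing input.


The two are interchangeable: comparison usage differs, boolean connective usage differs, and every declared input agrees.
One worked example (a=2, b=2) — score: tot becomes 0; next (((max(tot, 1) * (-a)) == min(a, b)) or (min(-4, tot) >= (6 - 7))) evaluates to false; next a becomes -11; next ((8 * a) < abs(b)) evaluates to true; next tot becomes -11; next final value 121; score_new: tot becomes 0; next ((not ((max(tot, 1) * (-a)) != min(a, b))) or ((6 - 7) <= min(-4, tot))) evaluates to false; next a becomes -11; next ((a * 8) < abs(b)) evaluates to true; next tot becomes -11; next final value 121; agreement on 121.
Across all 72 domain points the two functions coincide.
verdict: equivalent


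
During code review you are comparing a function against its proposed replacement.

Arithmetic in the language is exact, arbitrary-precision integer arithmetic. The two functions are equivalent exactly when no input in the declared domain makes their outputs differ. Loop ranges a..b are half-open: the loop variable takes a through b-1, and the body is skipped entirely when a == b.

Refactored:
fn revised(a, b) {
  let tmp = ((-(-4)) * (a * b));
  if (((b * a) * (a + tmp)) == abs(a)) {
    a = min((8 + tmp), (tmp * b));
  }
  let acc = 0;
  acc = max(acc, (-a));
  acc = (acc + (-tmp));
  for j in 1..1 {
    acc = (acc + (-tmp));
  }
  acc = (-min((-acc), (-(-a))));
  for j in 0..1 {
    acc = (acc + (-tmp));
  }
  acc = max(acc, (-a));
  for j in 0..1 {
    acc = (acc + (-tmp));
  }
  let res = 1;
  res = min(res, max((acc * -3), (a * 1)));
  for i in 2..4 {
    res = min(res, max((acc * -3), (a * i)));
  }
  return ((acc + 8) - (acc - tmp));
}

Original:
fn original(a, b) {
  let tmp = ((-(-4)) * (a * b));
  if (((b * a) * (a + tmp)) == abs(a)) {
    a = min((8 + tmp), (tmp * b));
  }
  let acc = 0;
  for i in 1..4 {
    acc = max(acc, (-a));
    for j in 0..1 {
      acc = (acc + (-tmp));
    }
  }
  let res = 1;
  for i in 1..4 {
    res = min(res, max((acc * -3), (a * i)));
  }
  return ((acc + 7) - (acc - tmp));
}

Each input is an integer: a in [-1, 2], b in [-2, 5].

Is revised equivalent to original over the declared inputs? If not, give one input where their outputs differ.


Take a=-1, b=-2.
original: tmp becomes 8; next (((b * a) * (a + tmp)) == abs(a)) evaluates to false; next acc becomes 0; next at i=1:; next acc becomes 1; next at j=0:; next acc becomes -7; next at i=2:; next acc becomes 1; next at j=0:; next acc becomes -7; next at i=3:; next acc becomes 1; next at j=0:; next acc becomes -7; next res becomes 1; next at i=1:; next res becomes 1; next at i=2:; next res becomes 1; next at i=3:; next res becomes 1; next final value 15
revised: tmp becomes 8; next (((b * a) * (a + tmp)) == abs(a)) evaluates to false; next acc becomes 0; next acc becomes 1; next acc becomes -7; next j never enters its loop body; next acc becomes 1; next at j=0:; next acc becomes -7; next acc becomes 1; next at j=0:; next acc becomes -7; next res becomes 1; next res becomes 1; next at i=2:; next res becomes 1; next at i=3:; next res becomes 1; next final value 16
15 != 16, so the rewrite changes behavior.
verdict: not equivalent; witness: a=-1, b=-2


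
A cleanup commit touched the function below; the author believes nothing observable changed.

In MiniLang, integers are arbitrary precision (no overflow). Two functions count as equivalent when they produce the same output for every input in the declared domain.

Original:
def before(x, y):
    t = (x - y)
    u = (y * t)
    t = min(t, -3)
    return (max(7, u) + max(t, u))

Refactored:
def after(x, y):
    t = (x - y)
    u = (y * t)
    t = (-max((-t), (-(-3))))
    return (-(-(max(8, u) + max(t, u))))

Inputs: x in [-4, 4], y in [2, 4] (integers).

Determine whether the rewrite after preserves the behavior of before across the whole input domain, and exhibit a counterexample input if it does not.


Try x=-4, y=2.
before: t = -6; u = -12; t = -6; return 1
after: t = -6; u = -12; t = -6; return 2
1 vs 2 — the two versions disagree here.
verdict: not equivalent; witness: x=-4, y=2


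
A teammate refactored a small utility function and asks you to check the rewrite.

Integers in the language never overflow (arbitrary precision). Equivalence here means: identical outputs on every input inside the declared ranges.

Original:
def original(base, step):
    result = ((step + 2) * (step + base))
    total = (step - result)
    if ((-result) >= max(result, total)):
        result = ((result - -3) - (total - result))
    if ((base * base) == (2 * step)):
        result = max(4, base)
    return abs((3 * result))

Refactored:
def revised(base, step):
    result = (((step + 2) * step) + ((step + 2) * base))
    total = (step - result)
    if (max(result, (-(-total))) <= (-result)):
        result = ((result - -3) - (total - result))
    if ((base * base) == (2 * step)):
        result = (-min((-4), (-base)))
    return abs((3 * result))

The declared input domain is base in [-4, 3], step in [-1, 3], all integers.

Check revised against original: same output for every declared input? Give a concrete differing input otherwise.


Changes here: constant usage differs; and min/max/abs usage differs; and comparison usage differs; and arithmetic usage differs; the full 40-point sweep finds no disagreement.
verdict: equivalent


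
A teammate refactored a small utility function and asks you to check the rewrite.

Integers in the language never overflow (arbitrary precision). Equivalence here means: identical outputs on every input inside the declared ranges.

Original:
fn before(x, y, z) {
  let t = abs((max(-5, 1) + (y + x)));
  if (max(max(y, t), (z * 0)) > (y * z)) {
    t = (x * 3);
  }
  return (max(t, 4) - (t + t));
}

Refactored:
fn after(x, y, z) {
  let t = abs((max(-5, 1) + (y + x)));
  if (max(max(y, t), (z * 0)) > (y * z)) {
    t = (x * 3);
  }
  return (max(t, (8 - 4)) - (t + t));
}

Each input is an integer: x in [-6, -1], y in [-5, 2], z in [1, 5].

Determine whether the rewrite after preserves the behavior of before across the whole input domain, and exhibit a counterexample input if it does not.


This is a faithful refactor — arithmetic usage differs, plus constant usage differs, but the computed results match everywhere.
Spot check at x=-5, y=-2, z=2 — before: t becomes 6; next (max(max(y, t), (z * 0)) > (y * z)) evaluates to true; next t becomes -15; next final value 34. after: t becomes 6; next (max(max(y, t), (z * 0)) > (y * z)) evaluates to true; next t becomes -15; next final value 34. Both give 34.
Every one of the 240 inputs gives matching results.
verdict: equivalent


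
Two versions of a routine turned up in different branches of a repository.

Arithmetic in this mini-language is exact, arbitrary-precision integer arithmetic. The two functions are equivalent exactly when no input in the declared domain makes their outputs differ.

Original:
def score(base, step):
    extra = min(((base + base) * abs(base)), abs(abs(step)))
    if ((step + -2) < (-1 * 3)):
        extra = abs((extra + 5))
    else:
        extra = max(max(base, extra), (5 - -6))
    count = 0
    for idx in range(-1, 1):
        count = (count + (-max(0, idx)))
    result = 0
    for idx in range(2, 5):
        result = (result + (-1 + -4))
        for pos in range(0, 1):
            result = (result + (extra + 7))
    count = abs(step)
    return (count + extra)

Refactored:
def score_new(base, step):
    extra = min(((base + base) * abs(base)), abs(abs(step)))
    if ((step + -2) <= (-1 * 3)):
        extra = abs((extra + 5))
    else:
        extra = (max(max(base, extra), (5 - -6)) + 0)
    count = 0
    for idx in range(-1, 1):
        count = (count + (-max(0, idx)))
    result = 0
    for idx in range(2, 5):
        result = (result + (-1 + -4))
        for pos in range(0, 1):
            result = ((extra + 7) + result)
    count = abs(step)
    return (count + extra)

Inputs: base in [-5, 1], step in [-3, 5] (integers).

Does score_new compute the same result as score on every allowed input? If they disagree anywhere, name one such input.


Try base=-5, step=-1.
score: extra=-50, then ((step + -2) < (-1 * 3)) is false, then extra=11, then count=0, then (idx=-1), then count=0, then (idx=0), then count=0, then result=0, then (idx=2), then result=-5, then (pos=0), then result=13, then (idx=3), then result=8, then (pos=0), then result=26, then (idx=4), then result=21, then (pos=0), then result=39, then count=1, then returns 12
score_new: extra=-50, then ((step + -2) <= (-1 * 3)) is true, then extra=45, then count=0, then (idx=-1), then count=0, then (idx=0), then count=0, then result=0, then (idx=2), then result=-5, then (pos=0), then result=47, then (idx=3), then result=42, then (pos=0), then result=94, then (idx=4), then result=89, then (pos=0), then result=141, then count=1, then returns 46
12 vs 46 — the two versions disagree here.
verdict: not equivalent; witness: base=-5, step=-1


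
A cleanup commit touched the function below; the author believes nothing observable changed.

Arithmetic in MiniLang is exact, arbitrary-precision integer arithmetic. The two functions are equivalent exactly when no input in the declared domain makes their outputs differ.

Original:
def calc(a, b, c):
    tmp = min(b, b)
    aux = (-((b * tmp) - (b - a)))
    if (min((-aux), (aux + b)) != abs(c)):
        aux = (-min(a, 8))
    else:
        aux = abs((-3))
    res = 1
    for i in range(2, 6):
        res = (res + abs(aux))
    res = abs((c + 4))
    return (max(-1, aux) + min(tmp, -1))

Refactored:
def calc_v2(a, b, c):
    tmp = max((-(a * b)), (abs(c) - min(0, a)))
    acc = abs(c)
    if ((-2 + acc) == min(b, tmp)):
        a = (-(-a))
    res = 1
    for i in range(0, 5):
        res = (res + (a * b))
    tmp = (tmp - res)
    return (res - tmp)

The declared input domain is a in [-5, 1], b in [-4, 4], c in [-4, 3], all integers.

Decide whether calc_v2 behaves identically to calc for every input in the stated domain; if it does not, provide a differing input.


On input a=-5, b=-4, c=-4, calc returns 1 while calc_v2 returns 193.
verdict: not equivalent; witness: a=-5, b=-4, c=-4


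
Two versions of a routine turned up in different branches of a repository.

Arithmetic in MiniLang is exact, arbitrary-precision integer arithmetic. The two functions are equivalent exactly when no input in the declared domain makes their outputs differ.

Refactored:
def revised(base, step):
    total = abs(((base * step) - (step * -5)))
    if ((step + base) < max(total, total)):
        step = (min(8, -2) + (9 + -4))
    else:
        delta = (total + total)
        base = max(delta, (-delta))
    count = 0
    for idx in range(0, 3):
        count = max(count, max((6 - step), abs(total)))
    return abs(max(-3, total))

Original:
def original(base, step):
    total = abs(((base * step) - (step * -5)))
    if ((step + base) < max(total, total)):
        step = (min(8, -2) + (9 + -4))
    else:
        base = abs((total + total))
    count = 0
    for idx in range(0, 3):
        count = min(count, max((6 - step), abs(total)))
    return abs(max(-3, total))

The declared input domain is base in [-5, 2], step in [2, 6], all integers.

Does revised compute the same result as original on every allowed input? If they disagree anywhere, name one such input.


The one real change (`min(count, max((6 - step), abs(total)))` became `max(count, max((6 - step), abs(total)))`) has no effect anywhere in the declared ranges.
Spot check at base=-2, step=2 — original: total := 6 | ((step + base) < max(total, total)): true | step := 3 | count := 0 | iter idx=0: | count := 0 | iter idx=1: | count := 0 | iter idx=2: | count := 0 | result 6. revised: total := 6 | ((step + base) < max(total, total)): true | step := 3 | count := 0 | iter idx=0: | count := 6 | iter idx=1: | count := 6 | iter idx=2: | count := 6 | result 6. Both give 6.
Across all 40 domain points the two functions coincide.
verdict: equivalent


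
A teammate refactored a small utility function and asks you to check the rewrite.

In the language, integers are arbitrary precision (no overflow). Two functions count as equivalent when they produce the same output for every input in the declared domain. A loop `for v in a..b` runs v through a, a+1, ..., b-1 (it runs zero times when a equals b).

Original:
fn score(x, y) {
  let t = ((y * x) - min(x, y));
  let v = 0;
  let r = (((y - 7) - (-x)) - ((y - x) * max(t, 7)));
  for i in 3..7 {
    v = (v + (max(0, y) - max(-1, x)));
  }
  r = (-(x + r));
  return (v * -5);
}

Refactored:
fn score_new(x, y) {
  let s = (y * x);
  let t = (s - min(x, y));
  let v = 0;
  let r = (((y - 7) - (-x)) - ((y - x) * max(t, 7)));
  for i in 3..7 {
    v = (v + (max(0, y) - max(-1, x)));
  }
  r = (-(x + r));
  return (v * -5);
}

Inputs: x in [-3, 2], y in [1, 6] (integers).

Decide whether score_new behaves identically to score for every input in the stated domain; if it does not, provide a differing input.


Although local variable names differ; and statement counts differ, 36/36 inputs agree.
verdict: equivalent


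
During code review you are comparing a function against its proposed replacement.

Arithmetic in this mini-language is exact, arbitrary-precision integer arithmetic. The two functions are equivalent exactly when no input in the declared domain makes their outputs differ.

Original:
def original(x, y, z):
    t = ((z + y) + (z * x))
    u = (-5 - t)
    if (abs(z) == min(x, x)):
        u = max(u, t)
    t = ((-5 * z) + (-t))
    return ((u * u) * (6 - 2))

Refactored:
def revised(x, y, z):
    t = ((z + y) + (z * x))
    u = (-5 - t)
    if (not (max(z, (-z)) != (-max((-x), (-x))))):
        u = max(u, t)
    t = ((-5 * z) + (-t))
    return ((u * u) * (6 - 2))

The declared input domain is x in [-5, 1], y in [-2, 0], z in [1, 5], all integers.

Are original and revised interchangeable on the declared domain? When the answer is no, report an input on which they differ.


Comparing the listings, the differences include: comparison usage differs, min/max/abs usage differs, boolean connective usage differs.
Spot check at x=1, y=-2, z=4 — original: t := 6 | u := -11 | (abs(z) == min(x, x)): false | t := -26 | result 484. revised: t := 6 | u := -11 | (not (max(z, (-z)) != (-max((-x), (-x))))): false | t := -26 | result 484. Both give 484.
Across all 105 domain points the two functions coincide.
verdict: equivalent


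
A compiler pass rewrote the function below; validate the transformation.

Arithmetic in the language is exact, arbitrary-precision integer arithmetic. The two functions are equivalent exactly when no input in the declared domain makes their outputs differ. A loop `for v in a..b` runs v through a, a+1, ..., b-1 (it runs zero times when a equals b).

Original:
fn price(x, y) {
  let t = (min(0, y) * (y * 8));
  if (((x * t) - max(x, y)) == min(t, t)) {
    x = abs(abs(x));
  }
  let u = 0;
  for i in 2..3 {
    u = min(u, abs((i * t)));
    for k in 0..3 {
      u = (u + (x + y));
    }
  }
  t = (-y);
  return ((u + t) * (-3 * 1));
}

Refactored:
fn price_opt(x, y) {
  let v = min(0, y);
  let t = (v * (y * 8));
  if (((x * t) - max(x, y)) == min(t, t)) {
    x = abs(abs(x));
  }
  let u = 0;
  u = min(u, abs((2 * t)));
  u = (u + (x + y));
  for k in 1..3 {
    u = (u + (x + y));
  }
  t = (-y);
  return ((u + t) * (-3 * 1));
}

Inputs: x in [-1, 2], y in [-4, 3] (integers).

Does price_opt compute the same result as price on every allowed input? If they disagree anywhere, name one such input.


Behavior is preserved: although local variable names differ, loop structure differs, constant usage differs, statement counts differ, arithmetic usage differs, the outputs never diverge.
As a probe, take x=1, y=-2: price runs t = 32; (((x * t) - max(x, y)) == min(t, t)) -> false; u = 0; [i=2]; u = 0; [k=0]; u = -1; [k=1]; u = -2; [k=2]; u = -3; t = 2; return 3; price_opt runs v = -2; t = 32; (((x * t) - max(x, y)) == min(t, t)) -> false; u = 0; u = 0; u = -1; [k=1]; u = -2; [k=2]; u = -3; t = 2; return 3; both end at 3.
Checked all 32 inputs in the declared domain: the outputs agree on every one.
verdict: equivalent


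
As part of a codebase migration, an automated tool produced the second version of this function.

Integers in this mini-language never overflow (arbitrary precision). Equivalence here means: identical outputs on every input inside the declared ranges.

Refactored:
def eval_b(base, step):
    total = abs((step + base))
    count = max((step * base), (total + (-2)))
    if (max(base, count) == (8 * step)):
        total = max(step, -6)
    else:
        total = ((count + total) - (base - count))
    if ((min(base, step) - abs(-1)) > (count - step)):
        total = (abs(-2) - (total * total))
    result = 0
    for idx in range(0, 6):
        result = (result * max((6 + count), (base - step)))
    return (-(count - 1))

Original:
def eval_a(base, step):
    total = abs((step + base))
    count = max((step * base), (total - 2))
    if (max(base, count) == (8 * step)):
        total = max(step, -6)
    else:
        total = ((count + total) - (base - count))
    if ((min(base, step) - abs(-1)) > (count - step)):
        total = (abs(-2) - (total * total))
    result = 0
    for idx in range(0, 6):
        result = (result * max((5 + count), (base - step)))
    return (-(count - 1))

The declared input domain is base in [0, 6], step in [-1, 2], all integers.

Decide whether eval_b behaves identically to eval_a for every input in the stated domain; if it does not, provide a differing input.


The suspicious edit (`5` became `6`) never changes the result for any input inside the declared domain.
One worked example (base=3, step=2) — eval_a: total=5, then count=6, then (max(base, count) == (8 * step)) is false, then total=14, then ((min(base, step) - abs(-1)) > (count - step)) is false, then result=0, then (idx=0), then result=0, then (idx=1), then result=0, then (idx=2), then result=0, then (idx=3), then result=0, then (idx=4), then result=0, then (idx=5), then result=0, then returns -5; eval_b: total=5, then count=6, then (max(base, count) == (8 * step)) is false, then total=14, then ((min(base, step) - abs(-1)) > (count - step)) is false, then result=0, then (idx=0), then result=0, then (idx=1), then result=0, then (idx=2), then result=0, then (idx=3), then result=0, then (idx=4), then result=0, then (idx=5), then result=0, then returns -5; agreement on -5.
Every one of the 28 inputs gives matching results.
verdict: equivalent


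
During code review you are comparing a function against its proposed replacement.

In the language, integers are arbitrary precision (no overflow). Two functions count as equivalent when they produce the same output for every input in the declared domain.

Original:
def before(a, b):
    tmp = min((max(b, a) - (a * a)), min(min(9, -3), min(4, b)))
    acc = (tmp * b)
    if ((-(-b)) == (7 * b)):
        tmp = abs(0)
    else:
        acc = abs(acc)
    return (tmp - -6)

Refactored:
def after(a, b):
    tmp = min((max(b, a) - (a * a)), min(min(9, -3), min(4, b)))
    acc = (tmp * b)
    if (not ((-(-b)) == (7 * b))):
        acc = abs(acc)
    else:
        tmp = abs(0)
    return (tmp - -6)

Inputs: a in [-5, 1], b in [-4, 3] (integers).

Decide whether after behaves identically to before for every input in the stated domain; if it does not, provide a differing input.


The two are interchangeable: boolean connective usage differs, and every declared input agrees.
Tracing a=-3, b=-1: before: tmp becomes -10; next acc becomes 10; next ((-(-b)) == (7 * b)) evaluates to false; next acc becomes 10; next final value -4 | after: tmp becomes -10; next acc becomes 10; next (not ((-(-b)) == (7 * b))) evaluates to true; next acc becomes 10; next final value -4 — matching result -4.
An exhaustive pass over the 56 declared inputs shows identical outputs.
verdict: equivalent


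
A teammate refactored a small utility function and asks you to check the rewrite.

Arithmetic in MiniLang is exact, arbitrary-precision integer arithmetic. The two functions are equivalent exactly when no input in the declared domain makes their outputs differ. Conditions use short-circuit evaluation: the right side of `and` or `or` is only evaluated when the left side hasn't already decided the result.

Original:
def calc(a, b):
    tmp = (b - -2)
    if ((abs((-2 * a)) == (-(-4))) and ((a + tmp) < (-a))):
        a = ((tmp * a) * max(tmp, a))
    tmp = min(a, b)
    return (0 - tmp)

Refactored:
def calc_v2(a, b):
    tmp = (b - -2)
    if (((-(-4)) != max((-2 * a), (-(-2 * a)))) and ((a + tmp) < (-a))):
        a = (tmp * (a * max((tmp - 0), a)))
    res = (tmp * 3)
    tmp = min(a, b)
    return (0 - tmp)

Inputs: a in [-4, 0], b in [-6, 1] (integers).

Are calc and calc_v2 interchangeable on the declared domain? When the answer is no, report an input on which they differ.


Input a=-4, b=-6: 6 from calc versus 64 from calc_v2.
verdict: not equivalent; witness: a=-4, b=-6


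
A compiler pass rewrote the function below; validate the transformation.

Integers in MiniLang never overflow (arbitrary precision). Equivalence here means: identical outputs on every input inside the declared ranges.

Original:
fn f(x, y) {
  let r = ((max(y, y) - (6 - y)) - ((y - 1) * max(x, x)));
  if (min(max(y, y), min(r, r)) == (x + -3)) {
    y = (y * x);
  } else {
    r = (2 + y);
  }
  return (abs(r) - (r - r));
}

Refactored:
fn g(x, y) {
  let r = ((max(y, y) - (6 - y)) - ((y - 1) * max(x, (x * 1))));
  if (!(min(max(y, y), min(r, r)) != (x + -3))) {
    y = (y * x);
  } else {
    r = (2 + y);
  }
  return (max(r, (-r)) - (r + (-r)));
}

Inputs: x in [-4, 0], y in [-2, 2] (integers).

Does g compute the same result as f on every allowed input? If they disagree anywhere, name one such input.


Differences: constant usage differs; comparison usage differs; arithmetic usage differs; min/max/abs usage differs; boolean connective usage differs — yet all 25 inputs agree.
verdict: equivalent


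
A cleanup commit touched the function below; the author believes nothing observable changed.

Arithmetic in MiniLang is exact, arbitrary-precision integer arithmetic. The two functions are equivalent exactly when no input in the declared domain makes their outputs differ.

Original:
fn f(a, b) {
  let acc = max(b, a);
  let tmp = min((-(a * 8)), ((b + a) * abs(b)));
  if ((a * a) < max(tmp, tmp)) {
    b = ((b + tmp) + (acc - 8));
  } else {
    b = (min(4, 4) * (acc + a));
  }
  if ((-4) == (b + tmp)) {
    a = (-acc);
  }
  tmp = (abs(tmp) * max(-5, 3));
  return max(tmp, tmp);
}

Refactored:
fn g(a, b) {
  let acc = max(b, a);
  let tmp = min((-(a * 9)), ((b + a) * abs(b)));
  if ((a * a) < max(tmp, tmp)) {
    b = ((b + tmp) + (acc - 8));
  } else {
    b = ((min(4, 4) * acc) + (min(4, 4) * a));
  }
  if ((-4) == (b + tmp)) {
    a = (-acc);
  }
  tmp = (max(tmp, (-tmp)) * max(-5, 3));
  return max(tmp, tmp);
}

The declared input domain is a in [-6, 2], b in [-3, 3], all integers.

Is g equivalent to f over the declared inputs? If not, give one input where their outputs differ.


Try a=1, b=-3.
f: acc becomes 1; next tmp becomes -8; next ((a * a) < max(tmp, tmp)) evaluates to false; next b becomes 8; next ((-4) == (b + tmp)) evaluates to false; next tmp becomes 24; next final value 24
g: acc becomes 1; next tmp becomes -9; next ((a * a) < max(tmp, tmp)) evaluates to false; next b becomes 8; next ((-4) == (b + tmp)) evaluates to false; next tmp becomes 27; next final value 27
24 and 27 differ, so these are not the same function on this domain.
verdict: not equivalent; witness: a=1, b=-3


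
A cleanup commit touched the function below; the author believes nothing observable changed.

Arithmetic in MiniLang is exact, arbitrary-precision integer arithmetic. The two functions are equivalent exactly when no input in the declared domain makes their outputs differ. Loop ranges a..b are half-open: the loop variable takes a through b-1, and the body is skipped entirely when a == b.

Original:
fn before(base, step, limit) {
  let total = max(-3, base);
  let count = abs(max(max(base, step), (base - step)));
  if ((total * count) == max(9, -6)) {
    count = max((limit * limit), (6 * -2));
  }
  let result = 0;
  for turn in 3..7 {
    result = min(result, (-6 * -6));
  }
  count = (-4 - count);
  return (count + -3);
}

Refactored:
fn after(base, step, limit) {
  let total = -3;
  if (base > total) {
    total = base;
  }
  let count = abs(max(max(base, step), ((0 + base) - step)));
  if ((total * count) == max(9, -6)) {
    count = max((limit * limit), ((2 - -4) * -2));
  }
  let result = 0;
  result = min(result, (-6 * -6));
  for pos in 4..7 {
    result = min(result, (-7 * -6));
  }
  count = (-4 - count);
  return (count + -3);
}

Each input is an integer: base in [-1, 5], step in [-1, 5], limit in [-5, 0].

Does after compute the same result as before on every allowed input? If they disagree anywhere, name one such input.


Equivalent. The suspicious edit (`-6` became `-7`) never changes the result for any input inside the declared domain.
Checked all 294 inputs in the declared domain: the outputs agree on every one.
One worked example (base=2, step=-1, limit=-5) — before: total becomes 2; next count becomes 3; next ((total * count) == max(9, -6)) evaluates to false; next result becomes 0; next at turn=3:; next result becomes 0; next at turn=4:; next result becomes 0; next at turn=5:; next result becomes 0; next at turn=6:; next result becomes 0; next count becomes -7; next final value -10; after: total becomes -3; next (base > total) evaluates to true; next total becomes 2; next count becomes 3; next ((total * count) == max(9, -6)) evaluates to false; next result becomes 0; next result becomes 0; next at pos=4:; next result becomes 0; next at pos=5:; next result becomes 0; next at pos=6:; next result becomes 0; next count becomes -7; next final value -10; agreement on -10.
verdict: equivalent


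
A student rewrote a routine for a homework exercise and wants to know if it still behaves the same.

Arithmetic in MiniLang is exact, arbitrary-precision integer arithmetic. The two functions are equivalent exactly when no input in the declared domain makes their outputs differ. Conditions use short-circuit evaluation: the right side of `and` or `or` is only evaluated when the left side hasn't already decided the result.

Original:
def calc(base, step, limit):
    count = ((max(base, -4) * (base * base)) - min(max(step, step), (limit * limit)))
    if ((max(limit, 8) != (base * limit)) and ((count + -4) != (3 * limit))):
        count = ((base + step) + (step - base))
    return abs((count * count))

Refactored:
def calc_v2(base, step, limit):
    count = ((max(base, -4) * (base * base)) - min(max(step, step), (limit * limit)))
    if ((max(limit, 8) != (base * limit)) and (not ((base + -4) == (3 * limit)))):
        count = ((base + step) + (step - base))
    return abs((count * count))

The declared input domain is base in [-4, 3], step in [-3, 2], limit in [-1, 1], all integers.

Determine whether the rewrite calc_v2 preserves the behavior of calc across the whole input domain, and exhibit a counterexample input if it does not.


Run the pair on base=-1, step=-2, limit=-1.
calc: count becomes 1; next ((max(limit, 8) != (base * limit)) and ((count + -4) != (3 * limit))) evaluates to false; next final value 1
calc_v2: count becomes 1; next ((max(limit, 8) != (base * limit)) and (not ((base + -4) == (3 * limit)))) evaluates to true; next count becomes -4; next final value 16
1 and 16 differ, so these are not the same function on this domain.
verdict: not equivalent; witness: base=-1, step=-2, limit=-1


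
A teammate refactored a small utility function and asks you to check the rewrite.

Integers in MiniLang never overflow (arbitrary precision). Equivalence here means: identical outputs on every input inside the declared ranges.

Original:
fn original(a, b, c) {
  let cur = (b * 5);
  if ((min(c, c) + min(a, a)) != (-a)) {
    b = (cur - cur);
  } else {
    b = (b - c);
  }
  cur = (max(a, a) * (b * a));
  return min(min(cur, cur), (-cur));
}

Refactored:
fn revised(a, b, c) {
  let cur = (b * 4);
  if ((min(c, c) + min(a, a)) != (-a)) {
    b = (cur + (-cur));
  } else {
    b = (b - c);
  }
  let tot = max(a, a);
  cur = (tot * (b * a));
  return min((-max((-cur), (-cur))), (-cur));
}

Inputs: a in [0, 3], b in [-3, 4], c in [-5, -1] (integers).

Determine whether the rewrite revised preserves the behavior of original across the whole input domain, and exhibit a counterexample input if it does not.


The suspicious edit (`5` became `4`) never changes the result for any input inside the declared domain.
Tracing a=0, b=1, c=-2: original: cur becomes 5; next ((min(c, c) + min(a, a)) != (-a)) evaluates to true; next b becomes 0; next cur becomes 0; next final value 0 | revised: cur becomes 4; next ((min(c, c) + min(a, a)) != (-a)) evaluates to true; next b becomes 0; next tot becomes 0; next cur becomes 0; next final value 0 — matching result 0.
Every one of the 160 inputs gives matching results.
verdict: equivalent


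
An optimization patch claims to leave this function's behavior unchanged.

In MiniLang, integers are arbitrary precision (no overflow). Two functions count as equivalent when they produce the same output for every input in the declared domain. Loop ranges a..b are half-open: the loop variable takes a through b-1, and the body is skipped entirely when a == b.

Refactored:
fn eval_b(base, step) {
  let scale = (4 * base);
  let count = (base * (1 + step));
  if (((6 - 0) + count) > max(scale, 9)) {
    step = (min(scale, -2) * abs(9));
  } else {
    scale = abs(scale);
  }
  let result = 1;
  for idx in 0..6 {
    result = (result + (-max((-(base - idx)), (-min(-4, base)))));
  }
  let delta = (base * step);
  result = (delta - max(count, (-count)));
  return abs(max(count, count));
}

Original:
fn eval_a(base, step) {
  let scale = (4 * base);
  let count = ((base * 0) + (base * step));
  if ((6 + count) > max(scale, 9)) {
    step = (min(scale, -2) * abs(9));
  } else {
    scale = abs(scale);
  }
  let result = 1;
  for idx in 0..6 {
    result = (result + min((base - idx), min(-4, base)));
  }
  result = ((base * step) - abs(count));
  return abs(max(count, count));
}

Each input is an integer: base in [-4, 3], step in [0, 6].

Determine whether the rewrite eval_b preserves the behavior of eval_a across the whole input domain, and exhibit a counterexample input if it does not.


On input base=-4, step=0, eval_a returns 0 while eval_b returns 4.
verdict: not equivalent; witness: base=-4, step=0


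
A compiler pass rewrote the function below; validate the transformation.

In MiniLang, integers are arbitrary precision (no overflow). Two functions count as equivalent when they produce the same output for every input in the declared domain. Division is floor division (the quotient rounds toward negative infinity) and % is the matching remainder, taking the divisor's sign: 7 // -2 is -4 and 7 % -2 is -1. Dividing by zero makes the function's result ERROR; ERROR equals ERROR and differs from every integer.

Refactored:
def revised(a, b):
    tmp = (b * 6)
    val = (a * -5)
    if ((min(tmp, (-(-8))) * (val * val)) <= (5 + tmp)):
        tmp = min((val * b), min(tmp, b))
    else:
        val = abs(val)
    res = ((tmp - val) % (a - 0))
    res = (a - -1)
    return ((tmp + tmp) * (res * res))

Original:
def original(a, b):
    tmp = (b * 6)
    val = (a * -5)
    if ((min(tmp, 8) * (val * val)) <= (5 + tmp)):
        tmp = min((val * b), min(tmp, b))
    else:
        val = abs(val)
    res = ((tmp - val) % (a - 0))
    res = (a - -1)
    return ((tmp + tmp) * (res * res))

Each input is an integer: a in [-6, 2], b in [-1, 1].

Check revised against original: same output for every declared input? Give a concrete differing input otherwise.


The two are interchangeable: same computation, different form, and every declared input agrees.
One worked example (a=-4, b=-1) — original: tmp := -6 | val := 20 | ((min(tmp, 8) * (val * val)) <= (5 + tmp)): true | tmp := -20 | res := 0 | res := -3 | result -360; revised: tmp := -6 | val := 20 | ((min(tmp, (-(-8))) * (val * val)) <= (5 + tmp)): true | tmp := -20 | res := 0 | res := -3 | result -360; agreement on -360.
Across all 27 domain points the two functions coincide.
verdict: equivalent


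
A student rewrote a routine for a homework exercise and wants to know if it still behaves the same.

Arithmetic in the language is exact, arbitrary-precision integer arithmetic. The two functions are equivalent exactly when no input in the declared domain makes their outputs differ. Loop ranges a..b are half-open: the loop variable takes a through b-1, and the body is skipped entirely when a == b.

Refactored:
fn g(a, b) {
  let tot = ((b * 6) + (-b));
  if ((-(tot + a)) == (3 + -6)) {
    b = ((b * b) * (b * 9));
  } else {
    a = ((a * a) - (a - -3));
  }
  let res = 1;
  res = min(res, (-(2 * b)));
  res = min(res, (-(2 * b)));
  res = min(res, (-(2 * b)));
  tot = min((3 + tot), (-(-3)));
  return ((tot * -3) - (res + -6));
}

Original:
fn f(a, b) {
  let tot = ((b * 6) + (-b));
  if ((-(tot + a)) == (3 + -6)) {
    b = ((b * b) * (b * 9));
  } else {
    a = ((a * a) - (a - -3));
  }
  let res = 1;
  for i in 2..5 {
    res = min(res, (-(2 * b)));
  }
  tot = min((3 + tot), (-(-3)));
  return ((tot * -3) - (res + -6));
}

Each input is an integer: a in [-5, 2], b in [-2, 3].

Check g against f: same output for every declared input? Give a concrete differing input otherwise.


Side by side, the visible changes include: loop structure differs; also arithmetic usage differs; also min/max/abs usage differs; also local variable names differ; also statement counts differ; also constant usage differs.
Tracing a=-2, b=0: f: tot := 0 | ((-(tot + a)) == (3 + -6)): false | a := 3 | res := 1 | iter i=2: | res := 0 | iter i=3: | res := 0 | iter i=4: | res := 0 | tot := 3 | result -3 | g: tot := 0 | ((-(tot + a)) == (3 + -6)): false | a := 3 | res := 1 | res := 0 | res := 0 | res := 0 | tot := 3 | result -3 — matching result -3.
An exhaustive pass over the 48 declared inputs shows identical outputs.
verdict: equivalent


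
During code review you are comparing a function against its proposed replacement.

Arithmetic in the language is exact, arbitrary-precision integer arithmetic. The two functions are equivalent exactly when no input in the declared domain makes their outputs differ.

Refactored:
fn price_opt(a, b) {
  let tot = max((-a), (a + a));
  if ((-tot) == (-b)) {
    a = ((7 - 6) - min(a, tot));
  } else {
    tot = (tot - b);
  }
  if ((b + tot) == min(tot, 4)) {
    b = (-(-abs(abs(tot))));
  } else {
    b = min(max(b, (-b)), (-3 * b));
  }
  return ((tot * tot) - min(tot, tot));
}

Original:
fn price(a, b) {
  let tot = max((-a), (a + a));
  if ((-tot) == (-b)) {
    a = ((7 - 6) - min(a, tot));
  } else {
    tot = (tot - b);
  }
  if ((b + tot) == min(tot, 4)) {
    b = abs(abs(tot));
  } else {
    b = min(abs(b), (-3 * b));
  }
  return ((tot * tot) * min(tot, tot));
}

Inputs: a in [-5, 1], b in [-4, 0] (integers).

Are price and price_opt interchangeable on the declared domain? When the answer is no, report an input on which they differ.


These are not equivalent — on a=-5, b=-4 the outputs split (729 vs 72).
price: tot := 5 | ((-tot) == (-b)): false | tot := 9 | ((b + tot) == min(tot, 4)): false | b := 4 | result 729
price_opt: tot := 5 | ((-tot) == (-b)): false | tot := 9 | ((b + tot) == min(tot, 4)): false | b := 4 | result 72
verdict: not equivalent; witness: a=-5, b=-4


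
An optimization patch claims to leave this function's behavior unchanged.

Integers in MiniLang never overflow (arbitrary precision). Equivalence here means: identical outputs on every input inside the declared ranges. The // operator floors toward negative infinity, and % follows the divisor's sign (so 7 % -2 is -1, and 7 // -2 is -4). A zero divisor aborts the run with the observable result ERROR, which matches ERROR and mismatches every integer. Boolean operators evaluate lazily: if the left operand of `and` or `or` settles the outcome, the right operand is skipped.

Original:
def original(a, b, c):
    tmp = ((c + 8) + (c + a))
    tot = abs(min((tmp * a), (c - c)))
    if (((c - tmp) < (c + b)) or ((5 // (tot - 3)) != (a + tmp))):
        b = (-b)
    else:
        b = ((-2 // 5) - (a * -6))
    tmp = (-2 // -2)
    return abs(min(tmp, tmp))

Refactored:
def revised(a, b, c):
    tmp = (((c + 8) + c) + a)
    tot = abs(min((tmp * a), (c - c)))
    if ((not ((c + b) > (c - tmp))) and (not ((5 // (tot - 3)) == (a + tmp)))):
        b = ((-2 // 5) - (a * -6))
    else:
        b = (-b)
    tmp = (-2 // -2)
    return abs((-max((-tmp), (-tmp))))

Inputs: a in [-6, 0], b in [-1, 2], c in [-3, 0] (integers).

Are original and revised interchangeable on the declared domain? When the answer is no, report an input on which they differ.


Although `((5 // (tot - 3)) != (a + tmp))` became `((5 // (tot - 3)) == (a + tmp))`, no input in the stated domain can expose it; all 112 inputs agree.
verdict: equivalent


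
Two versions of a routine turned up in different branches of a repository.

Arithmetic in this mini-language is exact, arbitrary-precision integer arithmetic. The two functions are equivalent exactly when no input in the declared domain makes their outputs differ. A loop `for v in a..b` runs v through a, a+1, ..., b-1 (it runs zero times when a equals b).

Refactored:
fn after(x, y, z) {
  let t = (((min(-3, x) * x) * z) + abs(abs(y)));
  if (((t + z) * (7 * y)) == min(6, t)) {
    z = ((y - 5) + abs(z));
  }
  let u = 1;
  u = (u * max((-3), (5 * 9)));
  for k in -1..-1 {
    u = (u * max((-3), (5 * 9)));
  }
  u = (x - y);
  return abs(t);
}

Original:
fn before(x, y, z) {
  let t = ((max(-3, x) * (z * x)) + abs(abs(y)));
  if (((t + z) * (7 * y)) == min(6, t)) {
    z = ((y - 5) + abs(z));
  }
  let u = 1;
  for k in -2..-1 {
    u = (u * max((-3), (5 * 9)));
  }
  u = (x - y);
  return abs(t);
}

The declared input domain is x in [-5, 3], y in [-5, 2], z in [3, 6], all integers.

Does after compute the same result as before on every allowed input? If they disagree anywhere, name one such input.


These are not equivalent — on x=-5, y=-5, z=3 the outputs split (50 vs 80).
before: t := 50 | (((t + z) * (7 * y)) == min(6, t)): false | u := 1 | iter k=-2: | u := 45 | u := 0 | result 50
after: t := 80 | (((t + z) * (7 * y)) == min(6, t)): false | u := 1 | u := 45 | loop over k: empty range | u := 0 | result 80
verdict: not equivalent; witness: x=-5, y=-5, z=3


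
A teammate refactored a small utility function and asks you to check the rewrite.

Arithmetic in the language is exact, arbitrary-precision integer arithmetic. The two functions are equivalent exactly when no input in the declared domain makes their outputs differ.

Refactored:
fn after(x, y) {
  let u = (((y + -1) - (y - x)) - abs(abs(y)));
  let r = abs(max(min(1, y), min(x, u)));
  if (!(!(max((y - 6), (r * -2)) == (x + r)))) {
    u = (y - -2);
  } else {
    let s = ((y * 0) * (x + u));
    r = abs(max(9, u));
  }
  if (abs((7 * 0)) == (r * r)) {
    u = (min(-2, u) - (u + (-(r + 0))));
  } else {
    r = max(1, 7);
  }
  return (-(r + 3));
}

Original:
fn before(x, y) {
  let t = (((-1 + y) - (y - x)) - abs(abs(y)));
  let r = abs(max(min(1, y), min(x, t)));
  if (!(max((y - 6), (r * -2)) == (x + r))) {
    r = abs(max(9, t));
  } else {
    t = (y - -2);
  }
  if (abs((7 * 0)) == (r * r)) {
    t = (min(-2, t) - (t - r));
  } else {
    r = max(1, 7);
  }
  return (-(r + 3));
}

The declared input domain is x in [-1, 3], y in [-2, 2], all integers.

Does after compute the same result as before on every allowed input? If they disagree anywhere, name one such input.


Reading the diff, among the changes: statement counts differ; boolean connective usage differs; constant usage differs; local variable names differ; arithmetic usage differs.
One worked example (x=3, y=0) — before: t becomes 2; next r becomes 2; next (!(max((y - 6), (r * -2)) == (x + r))) evaluates to true; next r becomes 9; next (abs((7 * 0)) == (r * r)) evaluates to false; next r becomes 7; next final value -10; after: u becomes 2; next r becomes 2; next (!(!(max((y - 6), (r * -2)) == (x + r)))) evaluates to false; next s becomes 0; next r becomes 9; next (abs((7 * 0)) == (r * r)) evaluates to false; next r becomes 7; next final value -10; agreement on -10.
An exhaustive pass over the 25 declared inputs shows identical outputs.
verdict: equivalent
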